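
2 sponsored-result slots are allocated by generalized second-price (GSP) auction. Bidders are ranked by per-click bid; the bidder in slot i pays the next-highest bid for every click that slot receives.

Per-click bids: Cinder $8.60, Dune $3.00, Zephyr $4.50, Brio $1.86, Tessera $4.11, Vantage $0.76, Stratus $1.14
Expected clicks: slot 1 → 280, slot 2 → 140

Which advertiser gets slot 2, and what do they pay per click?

Zephyr; $4.11 per click

Ranked by bid: $8.60 (Cinder) > $4.50 (Zephyr) > $4.11 (Tessera) > …
Slot 2 goes to the second-ranked bidder, Zephyr, who pays the next bid down: $4.11/click.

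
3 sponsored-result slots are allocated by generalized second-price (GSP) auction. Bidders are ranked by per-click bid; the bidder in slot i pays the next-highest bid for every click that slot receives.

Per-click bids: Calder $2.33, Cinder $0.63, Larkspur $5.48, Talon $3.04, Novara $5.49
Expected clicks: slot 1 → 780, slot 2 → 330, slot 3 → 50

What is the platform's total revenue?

Sorting advertisers: $5.49 (Novara) > $5.48 (Larkspur) > $3.04 (Talon) > $2.33 (Calder) > …
Slot 1: Novara pays $5.48 × 780 = $4274.40
Slot 2: Larkspur pays $3.04 × 330 = $1003.20
Slot 3: Talon pays $2.33 × 50 = $116.50
Total = $5394.10

Total revenue: $5394.10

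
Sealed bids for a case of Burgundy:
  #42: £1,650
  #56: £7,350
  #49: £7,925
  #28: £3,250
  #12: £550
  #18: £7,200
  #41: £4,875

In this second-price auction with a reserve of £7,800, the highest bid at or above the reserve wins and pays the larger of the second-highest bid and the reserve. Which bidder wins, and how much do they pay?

#49 pays £7,800

Rule: the highest bid at or above the reserve wins and pays the larger of the second-highest bid and the reserve.
Bids ranked: 7,925 (#49) > 7,350 (#56) > 7,200 (#18) > 4,875 (#41) > 3,250 (#28) > 1,650 (#42) > …
#49 has the top bid at or above the reserve (£7,925).
max(second-highest £7,350, reserve £7,800) = £7,800.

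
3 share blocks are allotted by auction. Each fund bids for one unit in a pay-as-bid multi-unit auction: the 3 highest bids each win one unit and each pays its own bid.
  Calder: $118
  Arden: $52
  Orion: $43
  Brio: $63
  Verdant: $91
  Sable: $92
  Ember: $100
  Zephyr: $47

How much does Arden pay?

Ordering the bids: 118 (Calder), 100 (Ember), 92 (Sable), 91 (Verdant), 63 (Brio), …
The 3 highest are Calder, Ember, Sable.
Arden does not win → $0.

Arden pays $0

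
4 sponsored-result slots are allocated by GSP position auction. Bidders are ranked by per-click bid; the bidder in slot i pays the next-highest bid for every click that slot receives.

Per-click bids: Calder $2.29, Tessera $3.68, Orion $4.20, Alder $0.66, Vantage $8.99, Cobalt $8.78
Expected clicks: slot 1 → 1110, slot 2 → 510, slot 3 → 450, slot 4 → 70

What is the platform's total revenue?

Total revenue: $13704.10

Ranked by bid: $8.99 (Vantage) > $8.78 (Cobalt) > $4.20 (Orion) > $3.68 (Tessera) > $2.29 (Calder) > …
Slot 1: Vantage pays $8.78 × 1110 = $9745.80
Slot 2: Cobalt pays $4.20 × 510 = $2142.00
Slot 3: Orion pays $3.68 × 450 = $1656.00
Slot 4: Tessera pays $2.29 × 70 = $160.30
Total = $13704.10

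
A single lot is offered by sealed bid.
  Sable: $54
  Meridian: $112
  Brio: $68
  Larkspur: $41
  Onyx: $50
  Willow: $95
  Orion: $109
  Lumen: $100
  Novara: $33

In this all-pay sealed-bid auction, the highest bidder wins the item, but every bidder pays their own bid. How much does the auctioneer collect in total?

Total revenue: $662

Rule: the highest bidder wins the item, but every bidder pays their own bid.
Sorting bids: 112 (Meridian) > 109 (Orion) > 100 (Lumen) > 95 (Willow) > 68 (Brio) > 54 (Sable) > …
Meridian wins with the top bid; all bids are sunk regardless.
Every bidder forfeits their bid regardless of winning.
Revenue = 54 + 112 + 68 + 41 + 50 + 95 + 109 + 100 + 33 = $662.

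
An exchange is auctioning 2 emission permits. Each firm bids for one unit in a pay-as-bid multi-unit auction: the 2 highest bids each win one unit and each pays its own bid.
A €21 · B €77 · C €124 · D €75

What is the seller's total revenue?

Total revenue: €201

Sorting: 124 (C), 77 (B), 75 (D), 21 (A)
Winners (2 units): C, B.
Total revenue = 124 + 77 = €201.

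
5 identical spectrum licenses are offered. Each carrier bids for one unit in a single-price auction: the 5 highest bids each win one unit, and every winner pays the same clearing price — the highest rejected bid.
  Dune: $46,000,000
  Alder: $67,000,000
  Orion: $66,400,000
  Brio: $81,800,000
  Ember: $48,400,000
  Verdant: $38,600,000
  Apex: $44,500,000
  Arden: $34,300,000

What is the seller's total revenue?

Total revenue: $222,500,000

Ordering the bids: 81,800,000 (Brio), 67,000,000 (Alder), 66,400,000 (Orion), 48,400,000 (Ember), 46,000,000 (Dune), 44,500,000 (Apex), 38,600,000 (Verdant), …
The 5 highest are Brio, Alder, Orion, Ember, Dune.
Highest unsuccessful bid: $44,500,000 → clearing price.
Total revenue = 5 × $44,500,000 = $222,500,000.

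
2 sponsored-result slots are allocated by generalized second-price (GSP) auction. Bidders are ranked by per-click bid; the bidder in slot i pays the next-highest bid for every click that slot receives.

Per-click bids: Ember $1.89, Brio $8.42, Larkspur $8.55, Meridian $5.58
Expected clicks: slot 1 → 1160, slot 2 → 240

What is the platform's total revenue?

Total revenue: $11106.40

Sorting advertisers: $8.55 (Larkspur) > $8.42 (Brio) > $5.58 (Meridian) > …
Slot 1: Larkspur pays $8.42 × 1160 = $9767.20
Slot 2: Brio pays $5.58 × 240 = $1339.20
Total = $11106.40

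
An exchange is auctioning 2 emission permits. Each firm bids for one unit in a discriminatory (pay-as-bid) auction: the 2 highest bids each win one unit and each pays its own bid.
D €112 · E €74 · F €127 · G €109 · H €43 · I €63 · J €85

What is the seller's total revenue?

Total revenue: €239

Ordering the bids: 127 (F), 112 (D), 109 (G), 85 (J), …
Top 2: F, D.
Total revenue = 127 + 112 = €239.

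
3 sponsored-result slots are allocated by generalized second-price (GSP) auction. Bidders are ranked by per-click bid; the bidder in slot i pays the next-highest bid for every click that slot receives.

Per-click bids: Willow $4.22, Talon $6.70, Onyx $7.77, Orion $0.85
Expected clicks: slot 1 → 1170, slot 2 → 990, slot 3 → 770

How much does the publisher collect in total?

Total revenue: $12671.30

Sorting advertisers: $7.77 (Onyx) > $6.70 (Talon) > $4.22 (Willow) > $0.85 (Orion)
Slot 1: Onyx pays $6.70 × 1170 = $7839.00
Slot 2: Talon pays $4.22 × 990 = $4177.80
Slot 3: Willow pays $0.85 × 770 = $654.50
Total = $12671.30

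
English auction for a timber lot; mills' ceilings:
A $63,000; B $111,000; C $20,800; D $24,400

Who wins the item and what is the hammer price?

B wins at $63,000

Sorting limits: 111,000 (B) > 63,000 (A) > 24,400 (D) > 20,800 (C)
A is the last rival to drop out, at $63,000; B remains and wins at that price.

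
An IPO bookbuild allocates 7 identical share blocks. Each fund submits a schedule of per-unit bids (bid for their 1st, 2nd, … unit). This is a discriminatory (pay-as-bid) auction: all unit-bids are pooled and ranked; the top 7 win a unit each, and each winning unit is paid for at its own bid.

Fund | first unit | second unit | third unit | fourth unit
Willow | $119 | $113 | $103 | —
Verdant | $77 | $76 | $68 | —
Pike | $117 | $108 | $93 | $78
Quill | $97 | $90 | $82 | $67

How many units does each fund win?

Pike 3, Quill 1, Willow 3

All unit-bids, highest first — top 7: 119 (Willow-1), 117 (Pike-1), 113 (Willow-2), 108 (Pike-2), 103 (Willow-3), 97 (Quill-1), 93 (Pike-3)
Next rejected bid: $90 (not a price — pay-as-bid).
Allocation: Pike 3, Quill 1, Willow 3.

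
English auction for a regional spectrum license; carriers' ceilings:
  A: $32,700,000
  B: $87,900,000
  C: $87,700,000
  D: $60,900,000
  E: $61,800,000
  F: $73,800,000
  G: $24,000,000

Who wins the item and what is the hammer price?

Limits in order: 87,900,000 (B) > 87,700,000 (C) > 73,800,000 (F) > 61,800,000 (E) > 60,900,000 (D) > 32,700,000 (A) > …
Bidding ends when C exits at $87,700,000; B takes it.

B wins at $87,700,000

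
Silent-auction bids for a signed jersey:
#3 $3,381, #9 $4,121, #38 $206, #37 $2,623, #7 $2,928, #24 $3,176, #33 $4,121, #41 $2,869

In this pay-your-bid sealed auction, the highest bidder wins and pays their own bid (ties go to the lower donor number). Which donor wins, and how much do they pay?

#9 pays $4,121

Rule: the highest bidder wins and pays their own bid.
Bids ranked: 4,121 (#9) > 4,121 (#33) > 3,381 (#3) > 3,176 (#24) > 2,928 (#7) > 2,869 (#41) > …
Tie at $4,121 → #9 wins by tie-break.
First-price: #9 pays what they bid, $4,121.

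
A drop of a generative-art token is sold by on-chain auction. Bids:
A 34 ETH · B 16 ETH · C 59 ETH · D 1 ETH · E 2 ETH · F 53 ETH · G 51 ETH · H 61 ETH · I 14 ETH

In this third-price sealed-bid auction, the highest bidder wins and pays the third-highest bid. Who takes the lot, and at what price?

H pays 53 ETH

Sorting bids: 61 (H) > 59 (C) > 53 (F) > 51 (G) > 34 (A) > 16 (B) > …
H wins; payment is bid #3 in the ranking = 53 ETH.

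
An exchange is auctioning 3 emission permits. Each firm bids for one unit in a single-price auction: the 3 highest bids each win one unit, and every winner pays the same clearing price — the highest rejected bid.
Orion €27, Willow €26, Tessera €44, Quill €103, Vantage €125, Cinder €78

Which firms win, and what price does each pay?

Vantage, Quill, Cinder; each pays €44

Bids ranked high→low: 125 (Vantage), 103 (Quill), 78 (Cinder), 44 (Tessera), 27 (Orion), …
The 3 highest are Vantage, Quill, Cinder.
Clearing price = highest rejected bid = €44.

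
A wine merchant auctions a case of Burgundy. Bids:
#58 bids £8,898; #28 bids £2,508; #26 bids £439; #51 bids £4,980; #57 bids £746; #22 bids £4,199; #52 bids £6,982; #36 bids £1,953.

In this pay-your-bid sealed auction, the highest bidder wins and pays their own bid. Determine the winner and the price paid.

Bids in order: 8,898 (#58) > 6,982 (#52) > 4,980 (#51) > 4,199 (#22) > 2,508 (#28) > 1,953 (#36) > …
#58 is highest → pays own bid, £8,898.

#58 pays £8,898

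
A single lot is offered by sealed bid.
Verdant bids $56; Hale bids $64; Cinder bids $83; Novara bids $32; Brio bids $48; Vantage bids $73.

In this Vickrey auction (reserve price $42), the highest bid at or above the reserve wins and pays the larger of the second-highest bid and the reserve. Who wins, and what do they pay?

Cinder pays $73

Bids ranked: 83 (Cinder) > 73 (Vantage) > 64 (Hale) > 56 (Verdant) > 48 (Brio) > 32 (Novara)
Highest eligible bid: Cinder at $83.
max(second-highest $73, reserve $42) = $73; the reserve does not bind.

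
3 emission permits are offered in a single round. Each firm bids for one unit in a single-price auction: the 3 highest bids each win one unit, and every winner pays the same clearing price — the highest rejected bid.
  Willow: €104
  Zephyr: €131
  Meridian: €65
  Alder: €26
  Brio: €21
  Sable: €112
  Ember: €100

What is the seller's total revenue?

Total revenue: €300

Ordering the bids: 131 (Zephyr), 112 (Sable), 104 (Willow), 100 (Ember), 65 (Meridian), …
Top 3: Zephyr, Sable, Willow.
Clearing price = highest rejected bid = €100.
Total revenue = 3 × €100 = €300.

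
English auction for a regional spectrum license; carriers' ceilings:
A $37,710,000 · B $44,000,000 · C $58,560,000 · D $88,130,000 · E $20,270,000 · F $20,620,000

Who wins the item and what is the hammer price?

Sorting limits: 88,130,000 (D) > 58,560,000 (C) > 44,000,000 (B) > 37,710,000 (A) > 20,620,000 (F) > 20,270,000 (E)
C is the last rival to drop out, at $58,560,000; D remains and wins at that price.

D wins at $58,560,000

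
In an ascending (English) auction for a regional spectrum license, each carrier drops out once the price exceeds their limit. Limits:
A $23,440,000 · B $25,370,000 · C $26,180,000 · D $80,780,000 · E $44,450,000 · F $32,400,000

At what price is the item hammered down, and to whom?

Limits ranked: 80,780,000 (D) > 44,450,000 (E) > 32,400,000 (F) > 26,180,000 (C) > 25,370,000 (B) > 23,440,000 (A)
Bidding ends when E exits at $44,450,000; D takes it.

D wins at $44,450,000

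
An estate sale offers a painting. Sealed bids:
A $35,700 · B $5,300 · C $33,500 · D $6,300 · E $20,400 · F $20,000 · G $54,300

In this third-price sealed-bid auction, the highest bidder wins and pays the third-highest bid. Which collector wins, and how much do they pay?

Bids in order: 54,300 (G) > 35,700 (A) > 33,500 (C) > 20,400 (E) > 20,000 (F) > 6,300 (D) > …
G is highest; pays the third-highest bid, $33,500.

G pays $33,500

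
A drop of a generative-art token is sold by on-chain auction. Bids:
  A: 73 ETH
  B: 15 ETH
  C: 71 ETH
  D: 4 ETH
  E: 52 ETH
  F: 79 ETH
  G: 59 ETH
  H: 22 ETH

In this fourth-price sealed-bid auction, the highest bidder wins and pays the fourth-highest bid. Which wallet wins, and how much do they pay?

F pays 59 ETH

Fourth-price sealed-bid auction: the highest bidder wins and pays the fourth-highest bid.
Bids ranked: 79 (F) > 73 (A) > 71 (C) > 59 (G) > 52 (E) > 22 (H) > …
F wins; payment is bid #4 in the ranking = 59 ETH.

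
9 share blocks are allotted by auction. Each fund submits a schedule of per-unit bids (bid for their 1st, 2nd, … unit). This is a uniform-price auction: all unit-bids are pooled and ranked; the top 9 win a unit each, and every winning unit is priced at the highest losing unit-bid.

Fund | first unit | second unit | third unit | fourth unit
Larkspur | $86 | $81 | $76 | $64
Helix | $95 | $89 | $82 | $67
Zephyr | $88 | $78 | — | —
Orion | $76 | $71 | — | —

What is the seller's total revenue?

All unit-bids, highest first — top 9: 95 (Helix-1), 89 (Helix-2), 88 (Zephyr-1), 86 (Larkspur-1), 82 (Helix-3), 81 (Larkspur-2), 78 (Zephyr-2), 76 (Larkspur-3), 76 (Orion-1)
First bid not allocated: $71.
Allocation: Helix 3, Larkspur 3, Orion 1, Zephyr 2. Every unit priced at $71.
Revenue = 9 × 71 = $639.

Total revenue: $639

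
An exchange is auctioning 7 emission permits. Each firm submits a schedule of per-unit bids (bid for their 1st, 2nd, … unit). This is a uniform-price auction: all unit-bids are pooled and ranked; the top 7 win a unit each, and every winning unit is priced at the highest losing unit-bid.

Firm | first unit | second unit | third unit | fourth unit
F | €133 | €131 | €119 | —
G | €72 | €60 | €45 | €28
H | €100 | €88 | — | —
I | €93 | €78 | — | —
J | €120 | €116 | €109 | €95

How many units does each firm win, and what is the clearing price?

F 3, H 1, J 3; clearing price €95

Pooled unit-bids ranked (top 7): 133 (F-1), 131 (F-2), 120 (J-1), 119 (F-3), 116 (J-2), 109 (J-3), 100 (H-1)
First bid not allocated: €95.
Allocation: F 3, H 1, J 3.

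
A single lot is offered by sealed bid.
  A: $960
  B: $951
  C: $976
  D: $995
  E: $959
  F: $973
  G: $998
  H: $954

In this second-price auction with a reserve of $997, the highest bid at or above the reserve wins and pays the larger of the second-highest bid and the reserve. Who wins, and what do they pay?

Rule: the highest bid at or above the reserve wins and pays the larger of the second-highest bid and the reserve.
Bids ranked: 998 (G) > 995 (D) > 976 (C) > 973 (F) > 960 (A) > 959 (E) > …
Highest eligible bid: G at $998.
Second-highest bid $995 is below the reserve $997, so the reserve binds → payment $997.

G pays $997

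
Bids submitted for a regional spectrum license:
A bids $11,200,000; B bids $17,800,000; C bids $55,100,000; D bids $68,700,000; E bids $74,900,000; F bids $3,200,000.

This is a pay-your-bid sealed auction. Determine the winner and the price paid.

E pays $74,900,000

Sorting bids: 74,900,000 (E) > 68,700,000 (D) > 55,100,000 (C) > 17,800,000 (B) > 11,200,000 (A) > 3,200,000 (F)
First-price: E pays what they bid, $74,900,000.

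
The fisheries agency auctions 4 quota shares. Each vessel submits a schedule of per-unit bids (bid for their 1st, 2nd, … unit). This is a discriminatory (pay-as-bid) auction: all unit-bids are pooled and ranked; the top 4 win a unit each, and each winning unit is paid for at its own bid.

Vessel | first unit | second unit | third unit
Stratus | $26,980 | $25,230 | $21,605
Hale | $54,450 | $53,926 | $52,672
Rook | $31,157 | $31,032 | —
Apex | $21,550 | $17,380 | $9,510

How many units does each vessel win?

Hale 3, Rook 1

Pooled unit-bids ranked (top 4): 54,450 (Hale-1), 53,926 (Hale-2), 52,672 (Hale-3), 31,157 (Rook-1)
Next rejected bid: $31,032 (not a price — pay-as-bid).
Allocation: Hale 3, Rook 1.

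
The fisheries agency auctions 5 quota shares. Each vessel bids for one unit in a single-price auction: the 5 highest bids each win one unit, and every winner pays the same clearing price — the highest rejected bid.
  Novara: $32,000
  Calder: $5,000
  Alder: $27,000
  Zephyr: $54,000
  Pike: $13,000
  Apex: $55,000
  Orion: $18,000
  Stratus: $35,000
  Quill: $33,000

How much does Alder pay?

Alder pays $0

Bids ranked high→low: 55,000 (Apex), 54,000 (Zephyr), 35,000 (Stratus), 33,000 (Quill), 32,000 (Novara), 27,000 (Alder), 18,000 (Orion), …
Winners (5 units): Apex, Zephyr, Stratus, Quill, Novara.
Highest unsuccessful bid: $27,000 → clearing price.
Alder does not win → pays $0.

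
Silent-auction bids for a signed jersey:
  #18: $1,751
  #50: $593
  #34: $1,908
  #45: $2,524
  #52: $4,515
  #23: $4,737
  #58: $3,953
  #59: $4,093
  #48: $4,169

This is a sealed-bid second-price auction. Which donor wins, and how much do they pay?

#23 pays $4,515

Bids in order: 4,737 (#23) > 4,515 (#52) > 4,169 (#48) > 4,093 (#59) > 3,953 (#58) > 2,524 (#45) > …
Second-price: #23 pays #52's bid of $4,515.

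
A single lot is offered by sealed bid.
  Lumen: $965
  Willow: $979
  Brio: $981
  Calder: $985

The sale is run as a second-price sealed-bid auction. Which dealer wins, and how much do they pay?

Calder pays $981

Second-price sealed-bid auction: the highest bidder wins and pays the second-highest bid.
Sorting bids: 985 (Calder) > 981 (Brio) > 979 (Willow) > 965 (Lumen)
Second-price: Calder pays Brio's bid of $981.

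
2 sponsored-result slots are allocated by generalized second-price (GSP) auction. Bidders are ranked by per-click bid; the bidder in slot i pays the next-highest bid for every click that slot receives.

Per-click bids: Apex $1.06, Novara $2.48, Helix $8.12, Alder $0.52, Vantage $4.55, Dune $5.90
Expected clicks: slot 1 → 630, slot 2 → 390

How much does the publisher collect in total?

Ranked by bid: $8.12 (Helix) > $5.90 (Dune) > $4.55 (Vantage) > …
Slot 1: Helix pays $5.90 × 630 = $3717.00
Slot 2: Dune pays $4.55 × 390 = $1774.50
Total = $5491.50

Total revenue: $5491.50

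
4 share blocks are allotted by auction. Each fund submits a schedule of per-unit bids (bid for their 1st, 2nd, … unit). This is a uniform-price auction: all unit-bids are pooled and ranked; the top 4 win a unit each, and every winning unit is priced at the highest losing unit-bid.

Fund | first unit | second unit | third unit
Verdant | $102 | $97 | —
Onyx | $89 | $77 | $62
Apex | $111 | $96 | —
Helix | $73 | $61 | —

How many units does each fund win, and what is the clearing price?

Apex 2, Verdant 2; clearing price $89

All unit-bids, highest first — top 4: 111 (Apex-1), 102 (Verdant-1), 97 (Verdant-2), 96 (Apex-2)
Highest rejected unit-bid = $89.
Allocation: Apex 2, Verdant 2.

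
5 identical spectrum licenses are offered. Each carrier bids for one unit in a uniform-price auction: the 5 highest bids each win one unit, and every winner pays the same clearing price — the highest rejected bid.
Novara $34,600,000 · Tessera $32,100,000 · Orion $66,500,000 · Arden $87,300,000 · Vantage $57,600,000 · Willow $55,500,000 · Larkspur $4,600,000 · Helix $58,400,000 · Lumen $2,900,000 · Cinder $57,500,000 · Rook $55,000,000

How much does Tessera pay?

Tessera pays $0

Ordering the bids: 87,300,000 (Arden), 66,500,000 (Orion), 58,400,000 (Helix), 57,600,000 (Vantage), 57,500,000 (Cinder), 55,500,000 (Willow), 55,000,000 (Rook), …
Top 5: Arden, Orion, Helix, Vantage, Cinder.
First losing bid is Willow's $55,500,000, which sets the uniform price.
Tessera does not win → pays $0.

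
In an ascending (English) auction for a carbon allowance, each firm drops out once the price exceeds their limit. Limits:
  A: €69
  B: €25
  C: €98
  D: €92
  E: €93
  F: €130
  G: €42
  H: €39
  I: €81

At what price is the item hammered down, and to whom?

Sorting limits: 130 (F) > 98 (C) > 93 (E) > 92 (D) > 81 (I) > 69 (A) > …
Bidding ends when C exits at €98; F takes it.

F wins at €98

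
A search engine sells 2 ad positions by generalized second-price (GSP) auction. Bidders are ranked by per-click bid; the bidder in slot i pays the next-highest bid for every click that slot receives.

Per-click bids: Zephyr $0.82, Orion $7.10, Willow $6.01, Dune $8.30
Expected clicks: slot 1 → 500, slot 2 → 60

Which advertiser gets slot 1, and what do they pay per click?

Dune; $7.10 per click

Sorting advertisers: $8.30 (Dune) > $7.10 (Orion) > $6.01 (Willow) > …
Slot 1 goes to the first-ranked bidder, Dune, who pays the next bid down: $7.10/click.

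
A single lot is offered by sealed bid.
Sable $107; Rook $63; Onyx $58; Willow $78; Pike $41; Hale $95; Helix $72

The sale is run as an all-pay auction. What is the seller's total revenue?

Bids ranked: 107 (Sable) > 95 (Hale) > 78 (Willow) > 72 (Helix) > 63 (Rook) > 58 (Onyx) > …
Every bidder forfeits their bid regardless of winning.
Revenue = 107 + 63 + 58 + 78 + 41 + 95 + 72 = $514.

Total revenue: $514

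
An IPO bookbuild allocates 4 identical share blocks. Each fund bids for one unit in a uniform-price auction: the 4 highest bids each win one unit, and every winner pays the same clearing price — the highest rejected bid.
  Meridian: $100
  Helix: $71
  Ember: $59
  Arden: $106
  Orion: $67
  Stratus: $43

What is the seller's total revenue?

Total revenue: $236

Bids ranked high→low: 106 (Arden), 100 (Meridian), 71 (Helix), 67 (Orion), 59 (Ember), 43 (Stratus)
Winners (4 units): Arden, Meridian, Helix, Orion.
Highest unsuccessful bid: $59 → clearing price.
Total revenue = 4 × $59 = $236.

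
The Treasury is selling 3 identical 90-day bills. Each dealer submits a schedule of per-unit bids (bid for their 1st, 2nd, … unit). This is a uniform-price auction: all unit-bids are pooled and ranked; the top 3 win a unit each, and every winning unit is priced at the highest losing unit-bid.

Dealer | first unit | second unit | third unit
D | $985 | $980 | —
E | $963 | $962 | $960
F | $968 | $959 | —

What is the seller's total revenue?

Total revenue: $2,889

Merging the schedules and taking the best 3: 985 (D-1), 980 (D-2), 968 (F-1)
First bid not allocated: $963.
Allocation: D 2, F 1. Every unit priced at $963.
Revenue = 3 × 963 = $2,889.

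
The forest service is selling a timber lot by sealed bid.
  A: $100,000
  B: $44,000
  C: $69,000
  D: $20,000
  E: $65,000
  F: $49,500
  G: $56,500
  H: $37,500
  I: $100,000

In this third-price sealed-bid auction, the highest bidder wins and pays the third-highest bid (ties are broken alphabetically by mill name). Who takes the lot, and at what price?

Bids in order: 100,000 (A) > 100,000 (I) > 69,000 (C) > 65,000 (E) > 56,500 (G) > 49,500 (F) > …
A and I tie at $100,000; tie-break gives it to A.
A wins; payment is bid #3 in the ranking = $69,000.

A pays $69,000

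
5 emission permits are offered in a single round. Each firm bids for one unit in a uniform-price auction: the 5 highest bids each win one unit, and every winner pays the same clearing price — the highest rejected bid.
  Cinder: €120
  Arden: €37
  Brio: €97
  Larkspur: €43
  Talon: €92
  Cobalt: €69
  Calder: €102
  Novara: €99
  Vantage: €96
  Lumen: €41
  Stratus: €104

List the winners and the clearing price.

Ordering the bids: 120 (Cinder), 104 (Stratus), 102 (Calder), 99 (Novara), 97 (Brio), 96 (Vantage), 92 (Talon), …
The 5 highest are Cinder, Stratus, Calder, Novara, Brio.
First losing bid is Vantage's €96, which sets the uniform price.

Cinder, Stratus, Calder, Novara, Brio; each pays €96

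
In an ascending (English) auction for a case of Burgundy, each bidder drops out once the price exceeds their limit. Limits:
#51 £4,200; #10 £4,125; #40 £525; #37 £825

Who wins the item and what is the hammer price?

Ascending (English) auction: the price rises until one bidder remains; the winner pays the price at which the last rival dropped out.
Limits in order: 4,200 (#51) > 4,125 (#10) > 825 (#37) > 525 (#40)
#10 is the last rival to drop out, at £4,125; #51 remains and wins at that price.

#51 wins at £4,125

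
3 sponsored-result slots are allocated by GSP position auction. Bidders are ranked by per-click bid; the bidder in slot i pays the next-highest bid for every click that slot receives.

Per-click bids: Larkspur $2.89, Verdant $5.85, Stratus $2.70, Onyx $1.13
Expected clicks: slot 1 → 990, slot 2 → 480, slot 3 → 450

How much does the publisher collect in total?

Ranked by bid: $5.85 (Verdant) > $2.89 (Larkspur) > $2.70 (Stratus) > $1.13 (Onyx)
Slot 1: Verdant pays $2.89 × 990 = $2861.10
Slot 2: Larkspur pays $2.70 × 480 = $1296.00
Slot 3: Stratus pays $1.13 × 450 = $508.50
Total = $4665.60

Total revenue: $4665.60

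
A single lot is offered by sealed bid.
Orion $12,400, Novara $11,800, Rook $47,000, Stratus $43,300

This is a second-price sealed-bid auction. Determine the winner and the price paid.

Rook pays $43,300

Bids in order: 47,000 (Rook) > 43,300 (Stratus) > 12,400 (Orion) > 11,800 (Novara)
Rook is highest; pays the second-highest bid, $43,300.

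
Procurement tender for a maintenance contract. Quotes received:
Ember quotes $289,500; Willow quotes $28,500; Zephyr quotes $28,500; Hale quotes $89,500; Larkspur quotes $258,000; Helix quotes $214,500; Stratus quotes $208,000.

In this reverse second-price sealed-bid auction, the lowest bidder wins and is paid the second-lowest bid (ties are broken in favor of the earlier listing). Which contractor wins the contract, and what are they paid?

Rule: the lowest bidder wins and is paid the second-lowest bid.
Sorting bids: 28,500 (Willow) < 28,500 (Zephyr) < 89,500 (Hale) < 208,000 (Stratus) < 214,500 (Helix) < 258,000 (Larkspur) < …
Tie at $28,500 → Willow wins by tie-break.
Willow is lowest; is paid the second-lowest bid, $28,500.

Willow is paid $28,500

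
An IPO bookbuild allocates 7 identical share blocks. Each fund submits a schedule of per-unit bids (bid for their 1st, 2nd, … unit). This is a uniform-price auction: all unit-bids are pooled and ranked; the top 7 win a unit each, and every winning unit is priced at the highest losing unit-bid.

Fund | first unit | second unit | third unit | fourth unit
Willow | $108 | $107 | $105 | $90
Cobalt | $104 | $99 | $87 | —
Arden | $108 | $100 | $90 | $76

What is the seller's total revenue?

Merging the schedules and taking the best 7: 108 (Willow-1), 108 (Arden-1), 107 (Willow-2), 105 (Willow-3), 104 (Cobalt-1), 100 (Arden-2), 99 (Cobalt-2)
Highest rejected unit-bid = $90.
Allocation: Arden 2, Cobalt 2, Willow 3. Every unit priced at $90.
Revenue = 7 × 90 = $630.

Total revenue: $630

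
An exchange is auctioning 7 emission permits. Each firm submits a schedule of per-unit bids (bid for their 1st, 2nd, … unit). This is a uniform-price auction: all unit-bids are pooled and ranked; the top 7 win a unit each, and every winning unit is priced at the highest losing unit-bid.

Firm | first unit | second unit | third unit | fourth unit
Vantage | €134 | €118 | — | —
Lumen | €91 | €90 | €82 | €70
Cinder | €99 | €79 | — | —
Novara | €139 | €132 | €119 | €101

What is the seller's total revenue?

Total revenue: €637

All unit-bids, highest first — top 7: 139 (Novara-1), 134 (Vantage-1), 132 (Novara-2), 119 (Novara-3), 118 (Vantage-2), 101 (Novara-4), 99 (Cinder-1)
Highest rejected unit-bid = €91.
Allocation: Cinder 1, Novara 4, Vantage 2. Every unit priced at €91.
Revenue = 7 × 91 = €637.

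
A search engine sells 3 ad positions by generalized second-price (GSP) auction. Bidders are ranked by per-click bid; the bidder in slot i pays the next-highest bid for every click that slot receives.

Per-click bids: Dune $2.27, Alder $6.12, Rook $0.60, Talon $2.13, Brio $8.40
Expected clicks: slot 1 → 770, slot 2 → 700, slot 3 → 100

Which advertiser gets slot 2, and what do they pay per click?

Alder; $2.27 per click

Sorting advertisers: $8.40 (Brio) > $6.12 (Alder) > $2.27 (Dune) > $2.13 (Talon) > …
Slot 2 goes to the second-ranked bidder, Alder, who pays the next bid down: $2.27/click.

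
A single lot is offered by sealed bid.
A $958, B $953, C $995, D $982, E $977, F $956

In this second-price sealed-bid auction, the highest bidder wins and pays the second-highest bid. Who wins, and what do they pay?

Rule: the highest bidder wins and pays the second-highest bid.
Bids ranked: 995 (C) > 982 (D) > 977 (E) > 958 (A) > 956 (F) > 953 (B)
C wins with the highest bid; price is set by the runner-up at $982.

C pays $982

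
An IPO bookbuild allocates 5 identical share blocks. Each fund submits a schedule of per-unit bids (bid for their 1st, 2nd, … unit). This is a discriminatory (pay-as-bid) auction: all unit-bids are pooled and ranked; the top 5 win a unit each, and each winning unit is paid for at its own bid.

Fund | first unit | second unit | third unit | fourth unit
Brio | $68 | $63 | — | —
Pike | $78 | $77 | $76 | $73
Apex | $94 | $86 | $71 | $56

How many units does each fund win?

Apex 2, Pike 3

Pooled unit-bids ranked (top 5): 94 (Apex-1), 86 (Apex-2), 78 (Pike-1), 77 (Pike-2), 76 (Pike-3)
Next rejected bid: $73 (not a price — pay-as-bid).
Allocation: Apex 2, Pike 3.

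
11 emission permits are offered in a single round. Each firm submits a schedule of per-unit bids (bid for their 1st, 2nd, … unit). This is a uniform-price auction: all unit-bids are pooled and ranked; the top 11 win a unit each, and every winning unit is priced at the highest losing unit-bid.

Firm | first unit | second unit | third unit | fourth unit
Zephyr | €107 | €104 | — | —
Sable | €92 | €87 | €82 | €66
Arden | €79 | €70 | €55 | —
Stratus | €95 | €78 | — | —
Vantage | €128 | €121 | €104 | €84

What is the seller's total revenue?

Total revenue: €858

Pooled unit-bids ranked (top 11): 128 (Vantage-1), 121 (Vantage-2), 107 (Zephyr-1), 104 (Zephyr-2), 104 (Vantage-3), 95 (Stratus-1), 92 (Sable-1), 87 (Sable-2), 84 (Vantage-4), 82 (Sable-3), 79 (Arden-1)
First bid not allocated: €78.
Allocation: Arden 1, Sable 3, Stratus 1, Vantage 4, Zephyr 2. Every unit priced at €78.
Revenue = 11 × 78 = €858.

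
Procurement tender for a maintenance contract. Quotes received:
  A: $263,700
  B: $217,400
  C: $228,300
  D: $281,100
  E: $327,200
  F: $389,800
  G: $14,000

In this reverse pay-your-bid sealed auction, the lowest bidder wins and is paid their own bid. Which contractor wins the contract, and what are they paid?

Reverse pay-your-bid sealed auction: the lowest bidder wins and is paid their own bid.
Sorting bids: 14,000 (G) < 217,400 (B) < 228,300 (C) < 263,700 (A) < 281,100 (D) < 327,200 (E) < …
First-price: G is paid what they bid, $14,000.

G is paid $14,000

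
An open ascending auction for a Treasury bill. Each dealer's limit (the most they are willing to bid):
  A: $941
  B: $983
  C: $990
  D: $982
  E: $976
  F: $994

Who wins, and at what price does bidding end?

F wins at $990

Rule: the price rises until one bidder remains; the winner pays the price at which the last rival dropped out.
Limits in order: 994 (F) > 990 (C) > 983 (B) > 982 (D) > 976 (E) > 941 (A)
C is the last rival to drop out, at $990; F remains and wins at that price.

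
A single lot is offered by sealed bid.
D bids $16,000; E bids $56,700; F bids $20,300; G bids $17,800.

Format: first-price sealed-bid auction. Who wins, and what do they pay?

E pays $56,700

Sorting bids: 56,700 (E) > 20,300 (F) > 17,800 (G) > 16,000 (D)
E is highest → pays own bid, $56,700.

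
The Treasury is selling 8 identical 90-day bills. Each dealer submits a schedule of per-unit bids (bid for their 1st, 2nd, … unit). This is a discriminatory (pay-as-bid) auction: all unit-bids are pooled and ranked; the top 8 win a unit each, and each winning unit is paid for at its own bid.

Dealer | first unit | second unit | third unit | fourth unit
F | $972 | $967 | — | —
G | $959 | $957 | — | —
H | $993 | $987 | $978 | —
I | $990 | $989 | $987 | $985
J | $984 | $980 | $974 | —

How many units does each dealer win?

Merging the schedules and taking the best 8: 993 (H-1), 990 (I-1), 989 (I-2), 987 (H-2), 987 (I-3), 985 (I-4), 984 (J-1), 980 (J-2)
Next rejected bid: $978 (not a price — pay-as-bid).
Allocation: H 2, I 4, J 2.

H 2, I 4, J 2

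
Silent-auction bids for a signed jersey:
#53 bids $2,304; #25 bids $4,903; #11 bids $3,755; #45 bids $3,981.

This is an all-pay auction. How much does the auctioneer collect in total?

Bids in order: 4,903 (#25) > 3,981 (#45) > 3,755 (#11) > 2,304 (#53)
Every bidder forfeits their bid regardless of winning.
Revenue = 2,304 + 4,903 + 3,755 + 3,981 = $14,943.

Total revenue: $14,943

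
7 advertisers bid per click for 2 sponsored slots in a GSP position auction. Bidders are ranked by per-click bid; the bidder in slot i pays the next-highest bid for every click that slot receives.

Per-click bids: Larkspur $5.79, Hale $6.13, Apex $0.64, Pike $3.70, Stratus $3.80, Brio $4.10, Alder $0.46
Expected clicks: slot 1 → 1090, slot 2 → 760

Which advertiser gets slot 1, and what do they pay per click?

Hale; $5.79 per click

Ranked by bid: $6.13 (Hale) > $5.79 (Larkspur) > $4.10 (Brio) > …
Slot 1 goes to the first-ranked bidder, Hale, who pays the next bid down: $5.79/click.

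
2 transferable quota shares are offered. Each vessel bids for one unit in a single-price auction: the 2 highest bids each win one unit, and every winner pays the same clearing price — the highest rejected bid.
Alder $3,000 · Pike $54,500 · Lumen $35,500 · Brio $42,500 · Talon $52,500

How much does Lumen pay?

Ordering the bids: 54,500 (Pike), 52,500 (Talon), 42,500 (Brio), 35,500 (Lumen), …
Winners (2 units): Pike, Talon.
Clearing price = highest rejected bid = $42,500.
Lumen does not win → pays $0.

Lumen pays $0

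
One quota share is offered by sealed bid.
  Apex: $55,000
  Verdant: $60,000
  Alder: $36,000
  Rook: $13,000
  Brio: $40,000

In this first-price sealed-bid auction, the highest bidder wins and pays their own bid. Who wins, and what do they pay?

Sorting bids: 60,000 (Verdant) > 55,000 (Apex) > 40,000 (Brio) > 36,000 (Alder) > 13,000 (Rook)
Verdant has the highest bid and pays exactly that: $60,000.

Verdant pays $60,000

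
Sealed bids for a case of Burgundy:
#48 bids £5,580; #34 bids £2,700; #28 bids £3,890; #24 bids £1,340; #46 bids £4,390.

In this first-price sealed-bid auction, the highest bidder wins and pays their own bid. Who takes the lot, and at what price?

Sorting bids: 5,580 (#48) > 4,390 (#46) > 3,890 (#28) > 2,700 (#34) > 1,340 (#24)
#48 is highest → pays own bid, £5,580.

#48 pays £5,580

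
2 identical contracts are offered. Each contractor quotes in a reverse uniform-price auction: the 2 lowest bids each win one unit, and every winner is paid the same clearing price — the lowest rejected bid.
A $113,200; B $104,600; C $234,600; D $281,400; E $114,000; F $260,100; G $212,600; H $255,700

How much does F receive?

Sorting: 104,600 (B), 113,200 (A), 114,000 (E), 212,600 (G), …
Winners (2 units): B, A.
Lowest unsuccessful bid: $114,000 → clearing price.
F does not win → is paid $0.

F is paid $0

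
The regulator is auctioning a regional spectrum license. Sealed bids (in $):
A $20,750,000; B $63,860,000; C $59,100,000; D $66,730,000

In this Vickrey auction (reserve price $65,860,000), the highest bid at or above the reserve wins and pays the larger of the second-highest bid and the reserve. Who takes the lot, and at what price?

D pays $65,860,000

Bids in order: 66,730,000 (D) > 63,860,000 (B) > 59,100,000 (C) > 20,750,000 (A)
D has the top bid at or above the reserve ($66,730,000).
Second-highest bid $63,860,000 is below the reserve $65,860,000, so the reserve binds → payment $65,860,000.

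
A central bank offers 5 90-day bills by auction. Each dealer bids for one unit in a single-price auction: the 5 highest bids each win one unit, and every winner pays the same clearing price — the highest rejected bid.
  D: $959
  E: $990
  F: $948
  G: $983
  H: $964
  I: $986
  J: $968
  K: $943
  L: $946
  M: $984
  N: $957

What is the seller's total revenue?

Total revenue: $4,820

Ordering the bids: 990 (E), 986 (I), 984 (M), 983 (G), 968 (J), 964 (H), 959 (D), …
Top 5: E, I, M, G, J.
Clearing price = highest rejected bid = $964.
Total revenue = 5 × $964 = $4,820.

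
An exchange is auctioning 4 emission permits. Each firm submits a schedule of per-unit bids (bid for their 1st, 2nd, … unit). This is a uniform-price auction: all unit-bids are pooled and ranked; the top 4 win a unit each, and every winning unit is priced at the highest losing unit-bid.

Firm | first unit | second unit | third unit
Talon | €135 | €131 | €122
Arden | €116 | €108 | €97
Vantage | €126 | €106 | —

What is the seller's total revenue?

Merging the schedules and taking the best 4: 135 (Talon-1), 131 (Talon-2), 126 (Vantage-1), 122 (Talon-3)
First bid not allocated: €116.
Allocation: Talon 3, Vantage 1. Every unit priced at €116.
Revenue = 4 × 116 = €464.

Total revenue: €464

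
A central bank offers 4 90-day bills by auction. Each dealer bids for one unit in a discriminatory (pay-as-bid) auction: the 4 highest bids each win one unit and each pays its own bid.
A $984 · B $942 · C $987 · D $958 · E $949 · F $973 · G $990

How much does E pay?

Ordering the bids: 990 (G), 987 (C), 984 (A), 973 (F), 958 (D), 949 (E), …
Winners (4 units): G, C, A, F.
E does not win → $0.

E pays $0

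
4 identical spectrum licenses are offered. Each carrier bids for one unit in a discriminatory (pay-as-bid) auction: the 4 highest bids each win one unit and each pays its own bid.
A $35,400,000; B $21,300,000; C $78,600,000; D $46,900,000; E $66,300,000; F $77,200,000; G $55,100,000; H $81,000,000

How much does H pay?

Sorting: 81,000,000 (H), 78,600,000 (C), 77,200,000 (F), 66,300,000 (E), 55,100,000 (G), 46,900,000 (D), …
The 4 highest are H, C, F, E.
H wins → own bid $81,000,000.

H pays $81,000,000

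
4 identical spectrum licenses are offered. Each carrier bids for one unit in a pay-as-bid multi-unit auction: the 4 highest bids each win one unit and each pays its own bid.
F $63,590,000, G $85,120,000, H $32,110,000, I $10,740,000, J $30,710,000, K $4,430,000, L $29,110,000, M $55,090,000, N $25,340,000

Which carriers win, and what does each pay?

G $85,120,000, F $63,590,000, M $55,090,000, H $32,110,000

Ordering the bids: 85,120,000 (G), 63,590,000 (F), 55,090,000 (M), 32,110,000 (H), 30,710,000 (J), 29,110,000 (L), …
Top 4: G, F, M, H.
Each winner pays its own bid: G $85,120,000, F $63,590,000, M $55,090,000, H $32,110,000.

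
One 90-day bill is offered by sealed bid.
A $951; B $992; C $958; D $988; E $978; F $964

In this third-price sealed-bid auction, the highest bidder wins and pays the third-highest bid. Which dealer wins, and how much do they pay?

B pays $978

Rule: the highest bidder wins and pays the third-highest bid.
Bids in order: 992 (B) > 988 (D) > 978 (E) > 964 (F) > 958 (C) > 951 (A)
B wins; payment is bid #3 in the ranking = $978.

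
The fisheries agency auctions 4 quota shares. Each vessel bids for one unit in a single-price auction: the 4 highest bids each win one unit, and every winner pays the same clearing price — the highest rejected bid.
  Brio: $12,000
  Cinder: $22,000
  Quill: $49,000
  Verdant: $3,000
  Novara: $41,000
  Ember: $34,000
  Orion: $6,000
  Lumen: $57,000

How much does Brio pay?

Sorting: 57,000 (Lumen), 49,000 (Quill), 41,000 (Novara), 34,000 (Ember), 22,000 (Cinder), 12,000 (Brio), …
The 4 highest are Lumen, Quill, Novara, Ember.
Clearing price = highest rejected bid = $22,000.
Brio does not win → pays $0.

Brio pays $0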